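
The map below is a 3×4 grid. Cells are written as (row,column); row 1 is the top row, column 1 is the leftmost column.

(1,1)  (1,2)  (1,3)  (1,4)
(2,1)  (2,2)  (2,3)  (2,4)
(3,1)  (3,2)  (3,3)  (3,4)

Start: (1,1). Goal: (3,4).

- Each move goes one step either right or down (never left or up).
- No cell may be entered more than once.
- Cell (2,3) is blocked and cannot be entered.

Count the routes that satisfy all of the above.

4

A right/down-only route from (1,1) to (3,4) makes exactly 2 down-moves and 3 right-moves in some order.
With no other constraints that would be C(5,2) = 10 routes.
Subtract routes through each blocked cell (inclusion–exclusion for overlaps): − through (2,3): 6 → 4.
That gives 4 routes.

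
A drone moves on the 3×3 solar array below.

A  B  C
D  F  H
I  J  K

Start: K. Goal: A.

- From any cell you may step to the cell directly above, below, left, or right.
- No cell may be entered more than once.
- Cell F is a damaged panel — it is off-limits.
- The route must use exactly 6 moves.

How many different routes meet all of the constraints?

0

Need simple routes of exactly 6 moves from K to A (Manhattan distance 4, so 1 moves are spent on a detour and 1 undoing it).
No route satisfies every constraint, so the count is 0.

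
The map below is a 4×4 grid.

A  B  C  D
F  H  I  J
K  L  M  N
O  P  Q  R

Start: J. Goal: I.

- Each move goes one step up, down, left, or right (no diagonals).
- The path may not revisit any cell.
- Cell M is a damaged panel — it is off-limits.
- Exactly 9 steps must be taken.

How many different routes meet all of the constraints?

5

Need simple routes of exactly 9 moves from J to I (Manhattan distance 1, so 4 moves are spent on a detour and 4 undoing it).
Enumerating: J D C B A F K L H I | J N R Q P L H B C I | J N R Q P L K F H I | J N R Q P O K F H I | J N R Q P O K L H I.
That gives 5 routes.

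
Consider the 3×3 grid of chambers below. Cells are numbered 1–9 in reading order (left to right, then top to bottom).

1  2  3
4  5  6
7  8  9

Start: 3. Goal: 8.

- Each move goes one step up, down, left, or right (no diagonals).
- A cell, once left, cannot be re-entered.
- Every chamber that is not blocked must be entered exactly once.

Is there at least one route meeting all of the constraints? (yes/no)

no

Colour the cells like a checkerboard: each orthogonal step flips colour, so a Hamiltonian route alternates colours. Here there are 5 cells of one colour and 4 of the other, with start on the opposite colour to the goal — the counts and endpoints can't be arranged into an alternating sequence of length 9, so no Hamiltonian route exists.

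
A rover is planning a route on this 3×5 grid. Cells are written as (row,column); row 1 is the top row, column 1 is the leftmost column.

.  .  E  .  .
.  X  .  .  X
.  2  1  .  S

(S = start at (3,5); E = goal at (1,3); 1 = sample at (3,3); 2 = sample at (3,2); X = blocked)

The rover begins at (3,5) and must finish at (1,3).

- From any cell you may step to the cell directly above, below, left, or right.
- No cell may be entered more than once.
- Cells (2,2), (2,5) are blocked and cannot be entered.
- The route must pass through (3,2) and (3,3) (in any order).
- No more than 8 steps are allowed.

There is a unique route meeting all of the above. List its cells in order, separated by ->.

Any route must reach (3,2) and (3,3) and still end at (1,3) within 8 moves, so the order of the required stops is forced.
Route from (3,5): left 4 to (3,1), up 2 to (1,1), right 2 to (1,3) — 8 moves in all.
Check: all required cells visited; 8 ≤ 8 moves.

(3,5) -> (3,4) -> (3,3) -> (3,2) -> (3,1) -> (2,1) -> (1,1) -> (1,2) -> (1,3)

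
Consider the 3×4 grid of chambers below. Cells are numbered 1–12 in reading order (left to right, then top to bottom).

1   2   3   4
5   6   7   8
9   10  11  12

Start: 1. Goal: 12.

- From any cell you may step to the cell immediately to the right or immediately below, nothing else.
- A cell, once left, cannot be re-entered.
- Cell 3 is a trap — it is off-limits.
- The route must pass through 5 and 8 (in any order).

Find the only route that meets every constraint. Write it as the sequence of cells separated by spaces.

Moves only go right or down, so the column and row indices never decrease.
Route from 1: down 1 to 5, right 3 to 8, down 1 to 12 — 5 moves in all.
Check: all required cells visited.

1 5 6 7 8 12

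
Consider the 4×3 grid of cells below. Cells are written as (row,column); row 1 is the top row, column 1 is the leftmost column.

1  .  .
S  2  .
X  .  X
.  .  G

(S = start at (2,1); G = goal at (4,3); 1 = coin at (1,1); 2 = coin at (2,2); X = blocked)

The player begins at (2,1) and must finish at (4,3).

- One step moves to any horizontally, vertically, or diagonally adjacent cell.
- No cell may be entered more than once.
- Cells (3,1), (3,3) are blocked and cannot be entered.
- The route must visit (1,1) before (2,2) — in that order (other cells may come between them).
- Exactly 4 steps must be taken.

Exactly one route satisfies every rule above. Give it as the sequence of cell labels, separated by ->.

The waypoints must appear in the order (1,1), (2,2), with no cell reused.
Route from (2,1): up 1 to (1,1), down-right 1 to (2,2), down 1 to (3,2), down-right 1 to (4,3) — 4 moves in all.
Check: order respected (1 at step 1, 2 at step 2); 4 moves as required.

(2,1) -> (1,1) -> (2,2) -> (3,2) -> (4,3)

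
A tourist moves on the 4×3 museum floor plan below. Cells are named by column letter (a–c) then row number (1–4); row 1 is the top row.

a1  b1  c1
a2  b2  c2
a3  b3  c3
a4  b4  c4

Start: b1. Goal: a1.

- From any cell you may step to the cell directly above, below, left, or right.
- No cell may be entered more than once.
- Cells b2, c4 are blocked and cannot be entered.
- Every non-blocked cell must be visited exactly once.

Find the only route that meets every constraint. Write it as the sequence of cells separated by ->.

Need to visit all 10 open cells exactly once, starting at b1 and ending at a1.
Cell c3 has only two open neighbours (c2 and b3), so the path must pass straight through it: one of those is the cell it's entered from and the other is where it exits.
Route from b1: right 1 to c1, down 2 to c3, left 1 to b3, down 1 to b4, left 1 to a4, up 3 to a1 — 9 moves in all.
Check: all 10 open cells covered.

b1 -> c1 -> c2 -> c3 -> b3 -> b4 -> a4 -> a3 -> a2 -> a1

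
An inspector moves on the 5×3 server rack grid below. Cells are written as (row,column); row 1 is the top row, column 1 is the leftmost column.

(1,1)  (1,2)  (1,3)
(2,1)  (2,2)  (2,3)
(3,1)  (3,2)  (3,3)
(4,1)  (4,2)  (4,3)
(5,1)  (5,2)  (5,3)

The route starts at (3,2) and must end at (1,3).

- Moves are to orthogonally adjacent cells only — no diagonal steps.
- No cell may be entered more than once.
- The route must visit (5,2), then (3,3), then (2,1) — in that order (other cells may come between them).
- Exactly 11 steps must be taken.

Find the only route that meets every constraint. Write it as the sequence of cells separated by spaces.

The waypoints must appear in the order (5,2), (3,3), (2,1), with no cell reused.
Route from (3,2): 2× down (reaching (5,2)), right to (5,3), 3× up (reaching (2,3)), 2× left (reaching (2,1)), up to (1,1), 2× right (reaching (1,3)) — 11 moves in all.
Check: order respected ((5,2) at step 2, (3,3) at step 5, (2,1) at step 8); 11 moves as required.

(3,2) (4,2) (5,2) (5,3) (4,3) (3,3) (2,3) (2,2) (2,1) (1,1) (1,2) (1,3)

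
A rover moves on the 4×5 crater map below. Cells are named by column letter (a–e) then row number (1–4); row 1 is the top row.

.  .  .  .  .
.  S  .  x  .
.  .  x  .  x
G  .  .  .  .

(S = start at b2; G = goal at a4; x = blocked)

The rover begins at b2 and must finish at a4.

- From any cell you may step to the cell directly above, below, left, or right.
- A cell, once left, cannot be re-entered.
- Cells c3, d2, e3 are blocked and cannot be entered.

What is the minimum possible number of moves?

3

The Manhattan distance from b2 to a4 is |2−4| + |2−1| = 3, so at least 3 moves are needed.
A route of 3 moves achieves this: b2 → b3 → b4 → a4.
Since 3 matches the lower bound, it is optimal.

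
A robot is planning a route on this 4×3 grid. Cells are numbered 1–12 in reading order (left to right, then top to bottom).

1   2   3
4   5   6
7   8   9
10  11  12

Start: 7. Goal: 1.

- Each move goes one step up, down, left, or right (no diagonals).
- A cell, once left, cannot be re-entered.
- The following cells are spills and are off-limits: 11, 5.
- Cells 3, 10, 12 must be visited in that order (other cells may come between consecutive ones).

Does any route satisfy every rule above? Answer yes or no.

10 must be visited but has only one open neighbour (7), and it is neither the start nor the goal — the route would have to enter and leave through 7, re-entering it.

no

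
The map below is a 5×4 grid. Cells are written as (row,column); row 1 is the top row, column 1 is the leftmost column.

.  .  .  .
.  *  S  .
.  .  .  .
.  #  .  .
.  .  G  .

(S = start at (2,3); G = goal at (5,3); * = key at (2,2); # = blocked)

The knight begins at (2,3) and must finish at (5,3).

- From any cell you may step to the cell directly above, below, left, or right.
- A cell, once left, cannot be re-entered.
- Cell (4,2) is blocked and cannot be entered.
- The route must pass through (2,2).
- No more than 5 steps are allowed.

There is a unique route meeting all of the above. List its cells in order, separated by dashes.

(2,3) - (2,2) - (3,2) - (3,3) - (4,3) - (5,3)

The 5-move cap with required stops at (2,2) leaves no slack for detours.
Route from (2,3): left 1 to (2,2), down 1 to (3,2), right 1 to (3,3), down 2 to (5,3) — 5 moves in all.
Check: all required cells visited; 5 ≤ 5 moves.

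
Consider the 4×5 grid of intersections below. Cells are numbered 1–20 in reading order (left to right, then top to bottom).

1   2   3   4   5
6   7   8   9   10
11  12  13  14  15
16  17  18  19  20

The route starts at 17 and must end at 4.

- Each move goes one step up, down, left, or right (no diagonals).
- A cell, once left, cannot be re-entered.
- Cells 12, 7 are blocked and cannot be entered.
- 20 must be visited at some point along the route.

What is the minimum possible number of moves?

7

Any route passes through 20 somewhere between 17 and 4. Summing Manhattan distances along the two legs (17 → 20 → 4) gives a lower bound of 3 + 4 = 7 moves.
A route of 7 moves achieves this: 17 → 18 → 19 → 20 → 15 → 10 → 5 → 4.
Since 7 matches the lower bound, it is optimal.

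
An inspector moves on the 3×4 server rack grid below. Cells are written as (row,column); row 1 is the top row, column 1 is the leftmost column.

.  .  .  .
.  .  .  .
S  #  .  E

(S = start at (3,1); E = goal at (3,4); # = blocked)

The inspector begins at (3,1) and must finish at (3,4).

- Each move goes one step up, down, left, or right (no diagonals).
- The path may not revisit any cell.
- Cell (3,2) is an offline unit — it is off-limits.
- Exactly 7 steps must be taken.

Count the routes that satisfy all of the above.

Need simple routes of exactly 7 moves from (3,1) to (3,4) (Manhattan distance 3, so 2 moves are spent on a detour and 2 undoing it).
Branch systematically from the start, pruning whenever the remaining move budget drops below the Manhattan distance to (3,4) or differs from it in parity. Every completion starts via (2,1): 9.
That gives 9 routes.

9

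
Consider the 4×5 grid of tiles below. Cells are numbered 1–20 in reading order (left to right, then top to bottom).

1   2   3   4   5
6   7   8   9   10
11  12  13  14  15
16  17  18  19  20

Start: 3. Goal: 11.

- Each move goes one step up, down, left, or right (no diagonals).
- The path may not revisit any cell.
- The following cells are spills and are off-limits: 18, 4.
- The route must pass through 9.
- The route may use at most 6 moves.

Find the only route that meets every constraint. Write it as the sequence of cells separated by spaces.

3 8 9 14 13 12 11

The 6-move cap with required stops at 9 leaves no slack for detours.
Route from 3: down to 8, right to 9, down to 14, 3× left (reaching 11) — 6 moves in all.
Check: all required cells visited; 6 ≤ 6 moves.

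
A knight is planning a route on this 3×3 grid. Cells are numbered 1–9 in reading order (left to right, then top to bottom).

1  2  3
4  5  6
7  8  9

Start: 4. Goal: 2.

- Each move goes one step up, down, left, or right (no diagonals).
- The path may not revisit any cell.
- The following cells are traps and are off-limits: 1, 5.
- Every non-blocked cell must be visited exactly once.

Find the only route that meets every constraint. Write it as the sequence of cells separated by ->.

Need to visit all 7 open cells exactly once, starting at 4 and ending at 2.
Cell 8 has only two open neighbours (7 and 9), so the path must pass straight through it: one of those is the cell it's entered from and the other is where it exits.
Route from 4: down to 7, 2× right (reaching 9), 2× up (reaching 3), left to 2 — 6 moves in all.
Check: all 7 open cells covered.

4 -> 7 -> 8 -> 9 -> 6 -> 3 -> 2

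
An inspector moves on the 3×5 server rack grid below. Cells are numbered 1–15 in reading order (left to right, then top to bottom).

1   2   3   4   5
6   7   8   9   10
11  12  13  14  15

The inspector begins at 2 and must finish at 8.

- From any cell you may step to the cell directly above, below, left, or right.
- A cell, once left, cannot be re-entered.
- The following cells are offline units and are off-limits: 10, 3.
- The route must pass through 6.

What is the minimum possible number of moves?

Any route passes through 6 somewhere between 2 and 8. Summing Manhattan distances along the two legs (2 → 6 → 8) gives a lower bound of 2 + 2 = 4 moves.
A route of 4 moves achieves this: 2 → 1 → 6 → 7 → 8.
Since 4 matches the lower bound, it is optimal.

4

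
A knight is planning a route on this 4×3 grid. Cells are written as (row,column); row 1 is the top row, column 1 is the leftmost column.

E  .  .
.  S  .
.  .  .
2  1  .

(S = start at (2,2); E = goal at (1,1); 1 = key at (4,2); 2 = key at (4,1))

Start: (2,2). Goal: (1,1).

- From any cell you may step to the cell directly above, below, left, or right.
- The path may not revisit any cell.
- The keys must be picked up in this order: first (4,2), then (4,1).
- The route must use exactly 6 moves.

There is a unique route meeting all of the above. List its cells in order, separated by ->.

The waypoints must appear in the order (4,2), (4,1), with no cell reused.
Route from (2,2): down 2 to (4,2), left 1 to (4,1), up 3 to (1,1) — 6 moves in all.
Check: order respected (1 at step 2, 2 at step 3); 6 moves as required.

(2,2) -> (3,2) -> (4,2) -> (4,1) -> (3,1) -> (2,1) -> (1,1)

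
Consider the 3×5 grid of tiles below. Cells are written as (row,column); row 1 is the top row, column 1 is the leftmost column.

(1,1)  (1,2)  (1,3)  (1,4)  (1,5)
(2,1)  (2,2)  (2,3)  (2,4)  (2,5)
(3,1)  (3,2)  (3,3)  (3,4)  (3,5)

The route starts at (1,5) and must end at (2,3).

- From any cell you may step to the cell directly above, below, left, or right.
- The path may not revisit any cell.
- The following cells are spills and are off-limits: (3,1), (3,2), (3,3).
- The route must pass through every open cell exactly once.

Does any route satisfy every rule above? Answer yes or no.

yes

One route that works: (1,5) → (2,5) → (3,5) → (3,4) → (2,4) → (1,4) → (1,3) → (1,2) → (1,1) → (2,1) → (2,2) → (2,3).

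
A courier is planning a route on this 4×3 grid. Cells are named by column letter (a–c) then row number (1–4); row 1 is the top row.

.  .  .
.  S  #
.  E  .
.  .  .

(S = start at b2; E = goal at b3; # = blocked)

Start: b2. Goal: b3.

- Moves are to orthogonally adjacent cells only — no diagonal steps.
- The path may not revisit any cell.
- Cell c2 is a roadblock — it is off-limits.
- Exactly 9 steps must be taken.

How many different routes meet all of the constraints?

Need simple routes of exactly 9 moves from b2 to b3 (Manhattan distance 1, so 4 moves are spent on a detour and 4 undoing it).
Enumerating: b2 b1 a1 a2 a3 a4 b4 c4 c3 b3.
That gives 1 route.

1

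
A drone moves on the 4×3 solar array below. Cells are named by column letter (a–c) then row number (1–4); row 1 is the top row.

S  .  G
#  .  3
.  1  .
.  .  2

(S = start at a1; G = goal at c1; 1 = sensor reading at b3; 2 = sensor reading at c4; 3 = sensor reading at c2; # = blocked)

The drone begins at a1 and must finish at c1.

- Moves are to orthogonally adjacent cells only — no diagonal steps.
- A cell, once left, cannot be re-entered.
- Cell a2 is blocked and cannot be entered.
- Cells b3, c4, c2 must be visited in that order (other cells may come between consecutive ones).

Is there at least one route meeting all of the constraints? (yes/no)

One route that works: a1 → b1 → b2 → b3 → b4 → c4 → c3 → c2 → c1.

yes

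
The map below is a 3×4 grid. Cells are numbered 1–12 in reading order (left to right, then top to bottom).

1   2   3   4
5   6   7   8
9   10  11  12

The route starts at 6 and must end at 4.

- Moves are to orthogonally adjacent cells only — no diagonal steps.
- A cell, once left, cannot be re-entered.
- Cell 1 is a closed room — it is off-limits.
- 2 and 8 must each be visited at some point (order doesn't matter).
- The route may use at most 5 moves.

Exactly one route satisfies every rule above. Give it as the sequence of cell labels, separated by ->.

Any route must reach 2 and 8 and still end at 4 within 5 moves, so the order of the required stops is forced.
Route from 6: up to 2, right to 3, down to 7, right to 8, up to 4 — 5 moves in all.
Check: all required cells visited; 5 ≤ 5 moves.

6 -> 2 -> 3 -> 7 -> 8 -> 4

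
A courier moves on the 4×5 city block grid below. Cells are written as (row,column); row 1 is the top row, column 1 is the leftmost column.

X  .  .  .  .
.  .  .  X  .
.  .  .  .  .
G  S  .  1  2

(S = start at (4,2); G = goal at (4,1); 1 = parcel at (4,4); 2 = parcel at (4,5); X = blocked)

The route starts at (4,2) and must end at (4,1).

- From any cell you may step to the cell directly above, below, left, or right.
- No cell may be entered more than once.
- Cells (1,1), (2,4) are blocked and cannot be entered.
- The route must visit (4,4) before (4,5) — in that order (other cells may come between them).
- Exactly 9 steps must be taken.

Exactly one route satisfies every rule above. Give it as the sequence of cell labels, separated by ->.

(4,2) -> (4,3) -> (4,4) -> (4,5) -> (3,5) -> (3,4) -> (3,3) -> (3,2) -> (3,1) -> (4,1)

The waypoints must appear in the order (4,4), (4,5), with no cell reused.
Route from (4,2): right 3 to (4,5), up 1 to (3,5), left 4 to (3,1), down 1 to (4,1) — 9 moves in all.
Check: order respected (1 at step 2, 2 at step 3); 9 moves as required.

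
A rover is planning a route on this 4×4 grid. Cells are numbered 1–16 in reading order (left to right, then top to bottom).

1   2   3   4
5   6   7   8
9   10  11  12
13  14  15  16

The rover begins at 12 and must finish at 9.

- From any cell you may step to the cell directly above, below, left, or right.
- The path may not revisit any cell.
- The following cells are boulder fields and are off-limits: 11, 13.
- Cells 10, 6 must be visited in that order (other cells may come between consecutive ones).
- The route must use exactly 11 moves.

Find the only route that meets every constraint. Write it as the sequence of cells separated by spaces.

12 16 15 14 10 6 7 3 2 1 5 9

The waypoints must appear in the order 10, 6, with no cell reused.
Route from 12: down 1 to 16, left 2 to 14, up 2 to 6, right 1 to 7, up 1 to 3, left 2 to 1, down 2 to 9 — 11 moves in all.
Check: order respected (10 at step 4, 6 at step 5); 11 moves as required.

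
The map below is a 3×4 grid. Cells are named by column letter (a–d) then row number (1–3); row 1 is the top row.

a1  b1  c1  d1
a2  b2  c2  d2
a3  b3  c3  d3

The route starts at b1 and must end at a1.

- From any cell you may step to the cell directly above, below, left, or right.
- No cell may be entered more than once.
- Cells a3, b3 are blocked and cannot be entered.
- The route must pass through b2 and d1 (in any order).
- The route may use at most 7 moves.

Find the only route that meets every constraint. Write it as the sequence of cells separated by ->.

Any route must reach b2 and d1 and still end at a1 within 7 moves, so the order of the required stops is forced.
Route from b1: right 2 to d1, down 1 to d2, left 3 to a2, up 1 to a1 — 7 moves in all.
Check: all required cells visited; 7 ≤ 7 moves.

b1 -> c1 -> d1 -> d2 -> c2 -> b2 -> a2 -> a1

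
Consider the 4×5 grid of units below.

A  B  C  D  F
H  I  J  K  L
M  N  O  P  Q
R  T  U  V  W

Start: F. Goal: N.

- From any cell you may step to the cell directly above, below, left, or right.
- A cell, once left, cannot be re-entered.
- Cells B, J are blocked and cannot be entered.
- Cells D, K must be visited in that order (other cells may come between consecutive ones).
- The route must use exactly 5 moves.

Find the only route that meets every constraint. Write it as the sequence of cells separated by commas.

F, D, K, P, O, N

The waypoints must appear in the order D, K, with no cell reused.
Route from F: left to D, 2× down (reaching P), 2× left (reaching N) — 5 moves in all.
Check: order respected (D at step 1, K at step 2); 5 moves as required.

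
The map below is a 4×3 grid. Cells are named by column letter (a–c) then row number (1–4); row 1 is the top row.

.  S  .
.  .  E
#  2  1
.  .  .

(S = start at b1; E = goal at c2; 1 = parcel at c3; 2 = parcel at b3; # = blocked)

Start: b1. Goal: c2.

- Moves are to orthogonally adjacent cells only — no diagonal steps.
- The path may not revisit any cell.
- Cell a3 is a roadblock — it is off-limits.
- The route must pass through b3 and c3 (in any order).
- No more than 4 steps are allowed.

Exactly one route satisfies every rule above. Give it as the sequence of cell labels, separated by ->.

The budget equals the shortest possible length, so every move has to be on a shortest route through the required cells.
Route from b1: 2× down (reaching b3), right to c3, up to c2 — 4 moves in all.
Check: all required cells visited; 4 ≤ 4 moves.

b1 -> b2 -> b3 -> c3 -> c2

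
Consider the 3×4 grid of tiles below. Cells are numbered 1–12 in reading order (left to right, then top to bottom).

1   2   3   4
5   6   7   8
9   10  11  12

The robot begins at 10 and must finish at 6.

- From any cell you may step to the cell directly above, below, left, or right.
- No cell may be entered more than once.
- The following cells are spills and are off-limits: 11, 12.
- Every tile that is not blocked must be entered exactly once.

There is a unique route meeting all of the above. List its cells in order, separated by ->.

Need to visit all 10 open cells exactly once, starting at 10 and ending at 6.
Cell 9 has only two open neighbours (5 and 10), so the path must pass straight through it: one of those is the cell it's entered from and the other is where it exits.
Route from 10: left 1 to 9, up 2 to 1, right 3 to 4, down 1 to 8, left 2 to 6 — 9 moves in all.
Check: all 10 open cells covered.

10 -> 9 -> 5 -> 1 -> 2 -> 3 -> 4 -> 8 -> 7 -> 6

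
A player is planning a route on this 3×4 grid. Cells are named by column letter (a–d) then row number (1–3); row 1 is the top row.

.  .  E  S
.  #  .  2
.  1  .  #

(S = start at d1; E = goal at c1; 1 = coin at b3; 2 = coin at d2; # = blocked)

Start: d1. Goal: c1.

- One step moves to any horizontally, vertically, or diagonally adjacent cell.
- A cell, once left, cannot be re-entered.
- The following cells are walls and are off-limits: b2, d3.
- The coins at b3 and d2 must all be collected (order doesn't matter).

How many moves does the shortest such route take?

5

Any route passes through b3 and d2 in some order between d1 and c1. Summing Chebyshev distances along each leg and taking the cheapest ordering (d1 → b3 → d2 → c1) gives a lower bound of 2 + 2 + 1 = 5 moves.
A route of 5 moves achieves this: d1 → c2 → b3 → c3 → d2 → c1.
Since 5 matches the lower bound, it is optimal.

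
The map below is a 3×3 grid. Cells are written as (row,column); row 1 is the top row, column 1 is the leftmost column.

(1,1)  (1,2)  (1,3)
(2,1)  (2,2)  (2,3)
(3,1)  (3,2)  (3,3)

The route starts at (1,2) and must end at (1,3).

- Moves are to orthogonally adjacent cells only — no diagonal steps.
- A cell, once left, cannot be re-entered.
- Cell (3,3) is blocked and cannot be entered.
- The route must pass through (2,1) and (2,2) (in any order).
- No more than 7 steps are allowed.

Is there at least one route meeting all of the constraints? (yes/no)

One route that works: (1,2) → (1,1) → (2,1) → (2,2) → (2,3) → (1,3).

yes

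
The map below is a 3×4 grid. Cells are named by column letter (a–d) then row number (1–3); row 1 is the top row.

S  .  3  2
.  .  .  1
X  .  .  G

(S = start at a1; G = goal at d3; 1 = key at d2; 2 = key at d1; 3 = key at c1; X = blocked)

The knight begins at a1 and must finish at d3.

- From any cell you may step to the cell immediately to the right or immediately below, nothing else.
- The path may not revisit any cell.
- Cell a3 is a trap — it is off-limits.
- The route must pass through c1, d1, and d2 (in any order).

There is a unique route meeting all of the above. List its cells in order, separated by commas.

Moves only go right or down, so the column and row indices never decrease.
Route from a1: 3× right (reaching d1), 2× down (reaching d3) — 5 moves in all.
Check: all required cells visited.

a1, b1, c1, d1, d2, d3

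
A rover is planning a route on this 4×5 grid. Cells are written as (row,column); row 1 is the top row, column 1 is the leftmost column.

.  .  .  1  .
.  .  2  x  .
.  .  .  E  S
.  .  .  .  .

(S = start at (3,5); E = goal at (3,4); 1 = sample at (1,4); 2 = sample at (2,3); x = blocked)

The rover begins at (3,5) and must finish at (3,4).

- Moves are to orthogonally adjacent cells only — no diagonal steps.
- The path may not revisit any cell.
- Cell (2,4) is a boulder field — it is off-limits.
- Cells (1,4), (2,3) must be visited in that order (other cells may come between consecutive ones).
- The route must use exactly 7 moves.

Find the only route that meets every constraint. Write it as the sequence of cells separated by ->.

The waypoints must appear in the order (1,4), (2,3), with no cell reused.
Route from (3,5): 2× up (reaching (1,5)), 2× left (reaching (1,3)), 2× down (reaching (3,3)), right to (3,4) — 7 moves in all.
Check: order respected (1 at step 3, 2 at step 5); 7 moves as required.

(3,5) -> (2,5) -> (1,5) -> (1,4) -> (1,3) -> (2,3) -> (3,3) -> (3,4)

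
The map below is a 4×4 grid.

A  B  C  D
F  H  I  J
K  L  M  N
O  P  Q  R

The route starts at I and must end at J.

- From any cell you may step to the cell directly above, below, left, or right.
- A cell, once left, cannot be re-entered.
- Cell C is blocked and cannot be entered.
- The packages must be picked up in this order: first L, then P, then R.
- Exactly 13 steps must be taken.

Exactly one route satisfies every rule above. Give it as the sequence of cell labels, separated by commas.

I, M, L, H, B, A, F, K, O, P, Q, R, N, J

The waypoints must appear in the order L, P, R, with no cell reused.
Route from I: down 1 to M, left 1 to L, up 2 to B, left 1 to A, down 3 to O, right 3 to R, up 2 to J — 13 moves in all.
Check: order respected (L at step 2, P at step 9, R at step 11); 13 moves as required.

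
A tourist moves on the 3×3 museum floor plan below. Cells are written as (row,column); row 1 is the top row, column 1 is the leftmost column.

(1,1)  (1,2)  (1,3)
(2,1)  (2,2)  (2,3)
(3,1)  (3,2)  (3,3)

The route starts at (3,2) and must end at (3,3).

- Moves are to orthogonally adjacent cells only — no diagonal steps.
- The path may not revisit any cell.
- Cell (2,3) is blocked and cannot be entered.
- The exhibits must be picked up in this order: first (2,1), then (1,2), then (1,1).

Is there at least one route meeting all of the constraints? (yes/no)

Every way from (2,1) onward to (3,3) runs back through (3,2), which the route has already used — so it cannot be completed without a revisit.

no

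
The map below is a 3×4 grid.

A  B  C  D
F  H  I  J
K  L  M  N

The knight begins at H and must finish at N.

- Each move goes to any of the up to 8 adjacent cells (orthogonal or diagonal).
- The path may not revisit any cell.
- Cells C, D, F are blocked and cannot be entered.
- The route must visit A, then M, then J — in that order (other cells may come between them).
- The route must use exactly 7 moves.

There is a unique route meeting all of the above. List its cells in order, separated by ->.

H -> A -> B -> I -> L -> M -> J -> N

The waypoints must appear in the order A, M, J, with no cell reused.
Route from H: up-left to A, right to B, down-right to I, down-left to L, right to M, up-right to J, down to N — 7 moves in all.
Check: order respected (A at step 1, M at step 5, J at step 6); 7 moves as required.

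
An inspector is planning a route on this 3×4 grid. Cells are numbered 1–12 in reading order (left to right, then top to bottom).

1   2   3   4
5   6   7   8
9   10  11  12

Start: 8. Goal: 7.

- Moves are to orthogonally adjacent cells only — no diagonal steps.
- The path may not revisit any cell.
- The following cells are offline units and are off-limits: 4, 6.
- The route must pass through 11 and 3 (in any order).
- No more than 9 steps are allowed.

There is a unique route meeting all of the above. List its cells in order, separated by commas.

The budget equals the shortest possible length, so every move has to be on a shortest route through the required cells.
Route from 8: down to 12, 3× left (reaching 9), 2× up (reaching 1), 2× right (reaching 3), down to 7 — 9 moves in all.
Check: all required cells visited; 9 ≤ 9 moves.

8, 12, 11, 10, 9, 5, 1, 2, 3, 7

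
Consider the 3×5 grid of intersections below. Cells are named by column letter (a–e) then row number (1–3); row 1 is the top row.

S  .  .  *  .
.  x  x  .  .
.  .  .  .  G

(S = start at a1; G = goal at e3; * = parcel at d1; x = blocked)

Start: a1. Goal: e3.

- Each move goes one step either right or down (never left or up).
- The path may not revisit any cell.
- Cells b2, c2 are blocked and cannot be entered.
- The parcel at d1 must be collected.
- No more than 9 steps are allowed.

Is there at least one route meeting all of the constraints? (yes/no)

One route that works: a1 → b1 → c1 → d1 → d2 → d3 → e3.

yes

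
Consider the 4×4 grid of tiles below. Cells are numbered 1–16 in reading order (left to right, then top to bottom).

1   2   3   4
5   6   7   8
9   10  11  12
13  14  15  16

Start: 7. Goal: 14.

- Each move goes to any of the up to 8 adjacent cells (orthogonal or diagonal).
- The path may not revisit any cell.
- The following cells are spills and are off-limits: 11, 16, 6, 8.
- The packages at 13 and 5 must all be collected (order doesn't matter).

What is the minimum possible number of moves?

5

Any route passes through 13 and 5 in some order between 7 and 14. Summing Chebyshev distances along each leg and taking the cheapest ordering (7 → 5 → 13 → 14) gives a lower bound of 2 + 2 + 1 = 5 moves.
A route of 5 moves achieves this: 7 → 2 → 5 → 9 → 13 → 14.
Since 5 matches the lower bound, it is optimal.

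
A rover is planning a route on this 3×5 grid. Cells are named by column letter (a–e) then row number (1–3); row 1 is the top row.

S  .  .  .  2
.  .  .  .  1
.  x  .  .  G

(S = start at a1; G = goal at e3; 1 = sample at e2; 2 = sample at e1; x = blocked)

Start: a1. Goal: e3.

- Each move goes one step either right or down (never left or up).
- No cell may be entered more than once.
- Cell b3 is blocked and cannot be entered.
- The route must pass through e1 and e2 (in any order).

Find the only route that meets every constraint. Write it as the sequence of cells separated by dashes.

a1 - b1 - c1 - d1 - e1 - e2 - e3

Moves only go right or down, so the column and row indices never decrease.
Route from a1: right 4 to e1, down 2 to e3 — 6 moves in all.
Check: all required cells visited.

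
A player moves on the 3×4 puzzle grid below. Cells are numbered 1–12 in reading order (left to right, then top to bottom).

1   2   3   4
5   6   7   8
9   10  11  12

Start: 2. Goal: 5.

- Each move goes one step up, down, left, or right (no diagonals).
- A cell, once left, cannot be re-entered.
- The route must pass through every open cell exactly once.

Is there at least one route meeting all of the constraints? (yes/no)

Colour the cells like a checkerboard: each orthogonal step flips colour, so a Hamiltonian route alternates colours. Here there are 6 cells of one colour and 6 of the other, with start on the same colour as the goal — the counts and endpoints can't be arranged into an alternating sequence of length 12, so no Hamiltonian route exists.

no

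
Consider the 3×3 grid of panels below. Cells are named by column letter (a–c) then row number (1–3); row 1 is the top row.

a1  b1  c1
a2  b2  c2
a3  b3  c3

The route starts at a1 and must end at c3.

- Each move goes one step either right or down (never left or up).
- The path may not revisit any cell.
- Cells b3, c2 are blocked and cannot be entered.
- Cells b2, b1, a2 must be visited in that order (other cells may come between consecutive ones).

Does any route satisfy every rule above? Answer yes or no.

b1 lies above b2, so going from b2 to b1 would need an upward move — but moves only go right/down, so b2 cannot be visited before b1.

no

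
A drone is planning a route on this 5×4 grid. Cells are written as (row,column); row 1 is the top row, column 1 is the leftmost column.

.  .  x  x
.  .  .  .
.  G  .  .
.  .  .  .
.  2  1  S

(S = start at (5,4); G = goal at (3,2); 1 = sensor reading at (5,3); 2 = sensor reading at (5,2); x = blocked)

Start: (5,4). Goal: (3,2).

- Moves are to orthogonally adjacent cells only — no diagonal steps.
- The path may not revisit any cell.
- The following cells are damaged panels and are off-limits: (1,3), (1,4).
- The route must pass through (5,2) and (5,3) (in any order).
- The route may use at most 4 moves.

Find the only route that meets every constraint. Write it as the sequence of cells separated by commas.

The 4-move cap with required stops at (5,2), (5,3) leaves no slack for detours.
Route from (5,4): 2× left (reaching (5,2)), 2× up (reaching (3,2)) — 4 moves in all.
Check: all required cells visited; 4 ≤ 4 moves.

(5,4), (5,3), (5,2), (4,2), (3,2)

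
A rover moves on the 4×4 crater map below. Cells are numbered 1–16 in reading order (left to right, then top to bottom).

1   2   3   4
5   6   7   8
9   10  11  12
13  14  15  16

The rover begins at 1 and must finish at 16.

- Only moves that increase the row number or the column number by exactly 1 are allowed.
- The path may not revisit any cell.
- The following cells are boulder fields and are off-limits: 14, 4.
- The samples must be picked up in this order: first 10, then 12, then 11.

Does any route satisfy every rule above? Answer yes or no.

no

11 lies to the left of 12, so going from 12 to 11 would need a leftward move — but moves only go right/down, so 12 cannot be visited before 11.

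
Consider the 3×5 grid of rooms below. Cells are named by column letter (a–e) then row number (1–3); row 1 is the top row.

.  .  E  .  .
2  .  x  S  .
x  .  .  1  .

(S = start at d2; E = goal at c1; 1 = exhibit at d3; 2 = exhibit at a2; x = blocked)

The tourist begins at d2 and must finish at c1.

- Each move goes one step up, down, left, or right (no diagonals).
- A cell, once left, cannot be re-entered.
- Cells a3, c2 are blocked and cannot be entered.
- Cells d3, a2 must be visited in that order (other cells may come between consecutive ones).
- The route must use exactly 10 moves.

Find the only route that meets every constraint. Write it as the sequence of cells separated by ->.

The waypoints must appear in the order d3, a2, with no cell reused.
Route from d2: right to e2, down to e3, 3× left (reaching b3), up to b2, left to a2, up to a1, 2× right (reaching c1) — 10 moves in all.
Check: order respected (1 at step 3, 2 at step 7); 10 moves as required.

d2 -> e2 -> e3 -> d3 -> c3 -> b3 -> b2 -> a2 -> a1 -> b1 -> c1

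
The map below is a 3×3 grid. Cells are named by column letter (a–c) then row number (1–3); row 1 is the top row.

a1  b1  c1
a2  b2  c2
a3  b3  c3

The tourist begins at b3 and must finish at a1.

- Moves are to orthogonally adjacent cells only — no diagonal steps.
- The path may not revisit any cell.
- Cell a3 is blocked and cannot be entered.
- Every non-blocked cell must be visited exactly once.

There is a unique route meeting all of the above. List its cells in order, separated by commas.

b3, c3, c2, c1, b1, b2, a2, a1

Need to visit all 8 open cells exactly once, starting at b3 and ending at a1.
Cell c3 has only two open neighbours (c2 and b3), so the path must pass straight through it: one of those is the cell it's entered from and the other is where it exits.
Route from b3: right 1 to c3, up 2 to c1, left 1 to b1, down 1 to b2, left 1 to a2, up 1 to a1 — 7 moves in all.
Check: all 8 open cells covered.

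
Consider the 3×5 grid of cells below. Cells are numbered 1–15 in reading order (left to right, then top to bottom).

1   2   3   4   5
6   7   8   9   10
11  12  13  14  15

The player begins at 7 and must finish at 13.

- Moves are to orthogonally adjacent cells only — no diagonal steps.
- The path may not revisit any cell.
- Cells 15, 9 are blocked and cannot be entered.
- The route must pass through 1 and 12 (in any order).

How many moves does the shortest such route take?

Any route passes through 1 and 12 in some order between 7 and 13. Summing Manhattan distances along each leg and taking the cheapest ordering (7 → 1 → 12 → 13) gives a lower bound of 2 + 3 + 1 = 6 moves.
A route of 6 moves achieves this: 7 → 2 → 1 → 6 → 11 → 12 → 13.
Since 6 matches the lower bound, it is optimal.

6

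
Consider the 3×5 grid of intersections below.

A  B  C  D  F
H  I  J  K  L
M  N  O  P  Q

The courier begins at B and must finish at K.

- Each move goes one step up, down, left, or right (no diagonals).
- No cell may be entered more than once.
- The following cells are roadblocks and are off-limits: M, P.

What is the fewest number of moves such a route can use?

3

The Manhattan distance from B to K is |1−2| + |2−4| = 3, so at least 3 moves are needed.
A route of 3 moves achieves this: B → I → J → K.
Since 3 matches the lower bound, it is optimal.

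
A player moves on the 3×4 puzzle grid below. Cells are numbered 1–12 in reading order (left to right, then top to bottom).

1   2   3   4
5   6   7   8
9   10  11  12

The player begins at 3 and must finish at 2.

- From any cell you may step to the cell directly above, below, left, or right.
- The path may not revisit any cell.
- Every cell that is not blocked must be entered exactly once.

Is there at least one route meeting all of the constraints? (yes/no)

yes

One route that works: 3 → 4 → 8 → 12 → 11 → 7 → 6 → 10 → 9 → 5 → 1 → 2.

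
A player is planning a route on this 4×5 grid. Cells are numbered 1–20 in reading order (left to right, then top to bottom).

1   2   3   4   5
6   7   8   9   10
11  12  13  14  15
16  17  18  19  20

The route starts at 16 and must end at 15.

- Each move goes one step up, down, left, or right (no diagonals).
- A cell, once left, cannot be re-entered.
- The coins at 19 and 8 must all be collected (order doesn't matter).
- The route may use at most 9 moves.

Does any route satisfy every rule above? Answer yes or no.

yes

One route that works: 16 → 11 → 6 → 7 → 8 → 13 → 18 → 19 → 14 → 15.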